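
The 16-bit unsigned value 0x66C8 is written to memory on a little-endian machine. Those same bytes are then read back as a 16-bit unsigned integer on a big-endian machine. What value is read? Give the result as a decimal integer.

51302

Stored little-endian, the bytes at ascending addresses are C8 66.
Read back as big-endian, the last byte is least significant, giving 0xC866.
0xC866 = 51302.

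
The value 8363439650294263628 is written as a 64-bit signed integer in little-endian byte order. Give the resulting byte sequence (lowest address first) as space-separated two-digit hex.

4C EF 34 F0 0C E8 10 74

8363439650294263628 in hexadecimal, padded to 64 bits, is 0x7410E80CF034EF4C.
Split into bytes (most-significant first): 74 10 E8 0C F0 34 EF 4C.
Little-endian stores the least-significant byte at the lowest address.
So at ascending addresses the bytes are 4C EF 34 F0 0C E8 10 74.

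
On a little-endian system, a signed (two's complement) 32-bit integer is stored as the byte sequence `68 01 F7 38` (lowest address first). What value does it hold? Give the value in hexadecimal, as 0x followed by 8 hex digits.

0x38F70168

In little-endian order the low byte comes first in memory.
Reassemble most-significant byte first: 38 F7 01 68 → 0x38F70168.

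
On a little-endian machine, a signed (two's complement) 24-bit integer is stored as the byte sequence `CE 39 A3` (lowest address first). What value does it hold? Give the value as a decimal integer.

Little-endian: lowest address holds the least-significant byte.
Reassemble most-significant byte first: A3 39 CE → 0xA339CE.
Top bit is set, so as a signed 24-bit value this is 0xA339CE − 2^24 = -6080050.

-6080050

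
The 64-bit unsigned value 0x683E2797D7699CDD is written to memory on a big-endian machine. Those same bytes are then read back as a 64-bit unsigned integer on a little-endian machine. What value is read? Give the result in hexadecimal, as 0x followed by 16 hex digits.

0xDD9C69D797273E68

Stored big-endian, the bytes at ascending addresses are 68 3E 27 97 D7 69 9C DD.
Read back as little-endian, the first byte is least significant, giving 0xDD9C69D797273E68.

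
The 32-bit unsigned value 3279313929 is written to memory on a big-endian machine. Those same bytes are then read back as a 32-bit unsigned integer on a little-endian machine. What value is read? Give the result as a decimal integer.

157054659

3279313929 in 32-bit hexadecimal is 0xC3765C09.
Stored big-endian, the bytes at ascending addresses are C3 76 5C 09.
Read back as little-endian, the first byte is least significant, giving 0x095C76C3.
0x095C76C3 = 157054659.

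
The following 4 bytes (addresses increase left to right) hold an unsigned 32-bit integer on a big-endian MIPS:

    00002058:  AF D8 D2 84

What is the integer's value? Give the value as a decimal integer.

2950222468

In big-endian order the high byte comes first in memory.
The bytes are already most-significant first: 0xAFD8D284.
0xAFD8D284 = 2950222468.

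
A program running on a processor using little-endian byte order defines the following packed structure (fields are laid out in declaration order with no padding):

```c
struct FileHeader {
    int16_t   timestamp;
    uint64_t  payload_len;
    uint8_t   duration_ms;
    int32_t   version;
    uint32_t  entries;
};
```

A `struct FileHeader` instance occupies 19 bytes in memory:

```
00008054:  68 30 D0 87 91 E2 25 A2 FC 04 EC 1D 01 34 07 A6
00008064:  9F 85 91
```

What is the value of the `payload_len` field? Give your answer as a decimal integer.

359340353881475024

`payload_len` follows `timestamp` (2 bytes), so it starts at byte offset 2 and occupies 8 bytes.
Bytes at offsets 2..9: D0 87 91 E2 25 A2 FC 04.
Little-endian: lowest address holds the least-significant byte.
Reassemble most-significant byte first: 04 FC A2 25 E2 91 87 D0 → 0x04FCA225E29187D0.
0x04FCA225E29187D0 = 359340353881475024.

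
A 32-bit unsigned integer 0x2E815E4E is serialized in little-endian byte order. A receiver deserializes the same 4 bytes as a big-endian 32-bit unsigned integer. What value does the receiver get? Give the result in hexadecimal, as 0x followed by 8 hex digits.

Stored little-endian, the bytes at ascending addresses are 4E 5E 81 2E.
Read back as big-endian, the last byte is least significant, giving 0x4E5E812E.

0x4E5E812E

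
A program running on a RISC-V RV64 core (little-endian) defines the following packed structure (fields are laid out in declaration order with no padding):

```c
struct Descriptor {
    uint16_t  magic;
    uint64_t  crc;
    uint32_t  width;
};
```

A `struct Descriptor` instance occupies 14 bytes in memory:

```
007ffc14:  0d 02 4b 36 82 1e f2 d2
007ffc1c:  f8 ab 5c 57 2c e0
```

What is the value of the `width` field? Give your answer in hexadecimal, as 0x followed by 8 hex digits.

`width` follows `magic` (2 B), `crc` (8 B), so it starts at offset 2 + 8 = 10 and occupies 4 bytes.
Bytes at offsets 10..13: 5C 57 2C E0.
In little-endian order the low byte comes first in memory.
Reassemble most-significant byte first: E0 2C 57 5C → 0xE02C575C.

0xE02C575C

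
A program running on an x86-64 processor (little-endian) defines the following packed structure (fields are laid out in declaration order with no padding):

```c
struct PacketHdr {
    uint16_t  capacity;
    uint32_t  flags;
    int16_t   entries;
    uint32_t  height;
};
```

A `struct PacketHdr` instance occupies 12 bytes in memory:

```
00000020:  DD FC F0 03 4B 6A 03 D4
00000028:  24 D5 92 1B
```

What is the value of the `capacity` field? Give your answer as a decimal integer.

64733

`capacity` is the first field, at byte offset 0, occupying 2 bytes.
Bytes at offsets 0..1: DD FC.
In little-endian order the low byte comes first in memory.
Reassemble most-significant byte first: FC DD → 0xFCDD.
0xFCDD = 64733.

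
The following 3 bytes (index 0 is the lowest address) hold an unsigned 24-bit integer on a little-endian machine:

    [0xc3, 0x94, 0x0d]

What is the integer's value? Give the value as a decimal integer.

In little-endian order the low byte comes first in memory.
Reassemble most-significant byte first: 0D 94 C3 → 0x0D94C3.
0x0D94C3 = 890051.

890051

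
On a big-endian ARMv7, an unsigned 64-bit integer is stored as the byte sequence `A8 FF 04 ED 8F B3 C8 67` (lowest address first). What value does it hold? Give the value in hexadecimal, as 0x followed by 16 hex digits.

Big-endian stores the most-significant byte at the lowest address.
The bytes are already most-significant first: 0xA8FF04ED8FB3C867.

0xA8FF04ED8FB3C867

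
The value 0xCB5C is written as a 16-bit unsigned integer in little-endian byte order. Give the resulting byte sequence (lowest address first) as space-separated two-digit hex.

5C CB

Split into bytes (most-significant first): CB 5C.
In little-endian order the low byte comes first in memory.
So at ascending addresses the bytes are 5C CB.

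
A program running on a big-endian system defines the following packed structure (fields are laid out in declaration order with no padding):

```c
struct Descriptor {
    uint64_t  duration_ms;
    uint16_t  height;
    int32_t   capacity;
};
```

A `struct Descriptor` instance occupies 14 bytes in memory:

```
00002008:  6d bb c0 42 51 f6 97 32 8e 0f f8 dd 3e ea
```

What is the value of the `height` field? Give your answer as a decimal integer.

`height` follows `duration_ms` (8 bytes), so it starts at byte offset 8 and occupies 2 bytes.
Bytes at offsets 8..9: 8E 0F.
Big-endian: lowest address holds the most-significant byte.
The bytes are already most-significant first: 0x8E0F.
0x8E0F = 36367.

36367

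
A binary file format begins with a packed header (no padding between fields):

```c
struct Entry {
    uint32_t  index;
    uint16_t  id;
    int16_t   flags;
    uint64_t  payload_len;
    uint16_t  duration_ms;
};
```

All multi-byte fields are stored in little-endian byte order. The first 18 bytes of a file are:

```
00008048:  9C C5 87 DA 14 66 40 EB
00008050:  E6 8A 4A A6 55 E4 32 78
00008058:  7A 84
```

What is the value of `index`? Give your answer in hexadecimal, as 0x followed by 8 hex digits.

0xDA87C59C

`index` is the first field, at byte offset 0, occupying 4 bytes.
Bytes at offsets 0..3: 9C C5 87 DA.
Little-endian: lowest address holds the least-significant byte.
Reassemble most-significant byte first: DA 87 C5 9C → 0xDA87C59C.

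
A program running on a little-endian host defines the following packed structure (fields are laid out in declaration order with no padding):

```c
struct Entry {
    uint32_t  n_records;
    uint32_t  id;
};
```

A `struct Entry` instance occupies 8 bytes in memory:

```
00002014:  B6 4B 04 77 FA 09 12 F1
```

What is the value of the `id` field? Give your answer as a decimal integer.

`id` follows `n_records` (4 bytes), so it starts at byte offset 4 and occupies 4 bytes.
Bytes at offsets 4..7: FA 09 12 F1.
Little-endian: lowest address holds the least-significant byte.
Reassemble most-significant byte first: F1 12 09 FA → 0xF11209FA.
0xF11209FA = 4044491258.

4044491258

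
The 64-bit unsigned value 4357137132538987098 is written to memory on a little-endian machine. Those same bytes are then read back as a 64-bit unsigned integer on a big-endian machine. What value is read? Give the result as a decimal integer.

6521957790043961148

4357137132538987098 in 64-bit hexadecimal is 0x3C77A9230EA6825A.
Stored little-endian, the bytes at ascending addresses are 5A 82 A6 0E 23 A9 77 3C.
Read back as big-endian, the last byte is least significant, giving 0x5A82A60E23A9773C.
0x5A82A60E23A9773C = 6521957790043961148.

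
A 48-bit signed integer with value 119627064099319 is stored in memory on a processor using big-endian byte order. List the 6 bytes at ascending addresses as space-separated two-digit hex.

6C CC D8 A9 41 F7

119627064099319 in hexadecimal, padded to 48 bits, is 0x6CCCD8A941F7.
Split into bytes (most-significant first): 6C CC D8 A9 41 F7.
In big-endian order the high byte comes first in memory.
So the memory order matches the most-significant-first order: 6C CC D8 A9 41 F7.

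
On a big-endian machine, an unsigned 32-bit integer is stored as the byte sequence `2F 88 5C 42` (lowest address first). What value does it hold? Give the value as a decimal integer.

Big-endian stores the most-significant byte at the lowest address.
The bytes are already most-significant first: 0x2F885C42.
0x2F885C42 = 797465666.

797465666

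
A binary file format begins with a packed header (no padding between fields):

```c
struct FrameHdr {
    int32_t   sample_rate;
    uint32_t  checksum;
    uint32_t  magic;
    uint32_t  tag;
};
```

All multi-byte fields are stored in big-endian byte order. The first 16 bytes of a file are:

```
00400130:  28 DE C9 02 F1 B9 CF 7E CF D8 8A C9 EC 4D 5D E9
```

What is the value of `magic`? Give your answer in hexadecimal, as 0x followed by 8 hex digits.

0xCFD88AC9

`magic` follows `sample_rate` (4 B), `checksum` (4 B), so it starts at offset 4 + 4 = 8 and occupies 4 bytes.
Bytes at offsets 8..11: CF D8 8A C9.
Big-endian stores the most-significant byte at the lowest address.
The bytes are already most-significant first: 0xCFD88AC9.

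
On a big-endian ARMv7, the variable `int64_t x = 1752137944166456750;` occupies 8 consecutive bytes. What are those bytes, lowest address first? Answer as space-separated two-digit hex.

18 50 D8 2D 4F 86 5D AE

1752137944166456750 in hexadecimal, padded to 64 bits, is 0x1850D82D4F865DAE.
Split into bytes (most-significant first): 18 50 D8 2D 4F 86 5D AE.
In big-endian order the high byte comes first in memory.
So the memory order matches the most-significant-first order: 18 50 D8 2D 4F 86 5D AE.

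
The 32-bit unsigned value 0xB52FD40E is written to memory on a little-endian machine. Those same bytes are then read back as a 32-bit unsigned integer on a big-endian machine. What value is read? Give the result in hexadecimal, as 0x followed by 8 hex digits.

Stored little-endian, the bytes at ascending addresses are 0E D4 2F B5.
Read back as big-endian, the last byte is least significant, giving 0x0ED42FB5.

0x0ED42FB5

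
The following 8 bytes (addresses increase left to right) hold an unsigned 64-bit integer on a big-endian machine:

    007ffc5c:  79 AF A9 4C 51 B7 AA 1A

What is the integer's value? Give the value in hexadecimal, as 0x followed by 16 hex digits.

0x79AFA94C51B7AA1A

Big-endian stores the most-significant byte at the lowest address.
The bytes are already most-significant first: 0x79AFA94C51B7AA1A.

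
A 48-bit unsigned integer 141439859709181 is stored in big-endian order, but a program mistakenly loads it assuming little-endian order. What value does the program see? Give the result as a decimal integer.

141439859709181 in 48-bit hexadecimal is 0x80A3889854FD.
Stored big-endian, the bytes at ascending addresses are 80 A3 88 98 54 FD.
Read back as little-endian, the first byte is least significant, giving 0xFD549888A380.
0xFD549888A380 = 278539778171776.

278539778171776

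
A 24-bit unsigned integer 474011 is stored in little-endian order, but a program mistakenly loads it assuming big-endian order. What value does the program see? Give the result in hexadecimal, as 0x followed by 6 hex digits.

0x9B3B07

474011 in 24-bit hexadecimal is 0x073B9B.
Stored little-endian, the bytes at ascending addresses are 9B 3B 07.
Read back as big-endian, the last byte is least significant, giving 0x9B3B07.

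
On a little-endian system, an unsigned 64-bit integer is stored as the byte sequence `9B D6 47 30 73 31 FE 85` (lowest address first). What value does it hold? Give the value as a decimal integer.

9655209021929936539

In little-endian order the low byte comes first in memory.
Reassemble most-significant byte first: 85 FE 31 73 30 47 D6 9B → 0x85FE31733047D69B.
0x85FE31733047D69B = 9655209021929936539.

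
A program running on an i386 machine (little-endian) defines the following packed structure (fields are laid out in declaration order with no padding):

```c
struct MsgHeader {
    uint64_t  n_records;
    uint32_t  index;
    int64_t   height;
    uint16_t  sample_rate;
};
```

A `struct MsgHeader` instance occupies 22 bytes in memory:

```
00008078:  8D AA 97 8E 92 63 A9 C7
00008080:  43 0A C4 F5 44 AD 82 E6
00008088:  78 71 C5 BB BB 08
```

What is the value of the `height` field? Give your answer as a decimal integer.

-4916398654127690428

`height` follows `n_records` (8 B), `index` (4 B), so it starts at offset 8 + 4 = 12 and occupies 8 bytes.
Bytes at offsets 12..19: 44 AD 82 E6 78 71 C5 BB.
In little-endian order the low byte comes first in memory.
Reassemble most-significant byte first: BB C5 71 78 E6 82 AD 44 → 0xBBC57178E682AD44.
Top bit is set, so as a signed 64-bit value this is 0xBBC57178E682AD44 − 2^64 = -4916398654127690428.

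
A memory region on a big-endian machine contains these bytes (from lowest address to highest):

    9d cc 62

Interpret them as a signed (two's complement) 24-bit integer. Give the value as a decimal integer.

-6435742

Big-endian stores the most-significant byte at the lowest address.
The bytes are already most-significant first: 0x9DCC62.
Top bit is set, so as a signed 24-bit value this is 0x9DCC62 − 2^24 = -6435742.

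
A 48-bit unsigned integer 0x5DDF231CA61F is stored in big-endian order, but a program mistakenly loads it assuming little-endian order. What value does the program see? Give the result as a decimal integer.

34798297145181

Stored big-endian, the bytes at ascending addresses are 5D DF 23 1C A6 1F.
Read back as little-endian, the first byte is least significant, giving 0x1FA61C23DF5D.
0x1FA61C23DF5D = 34798297145181.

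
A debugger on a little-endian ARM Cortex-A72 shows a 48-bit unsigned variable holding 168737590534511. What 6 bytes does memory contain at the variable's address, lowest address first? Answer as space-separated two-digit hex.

168737590534511 in hexadecimal, padded to 48 bits, is 0x99774824E16F.
Split into bytes (most-significant first): 99 77 48 24 E1 6F.
Little-endian: lowest address holds the least-significant byte.
So at ascending addresses the bytes are 6F E1 24 48 77 99.

6F E1 24 48 77 99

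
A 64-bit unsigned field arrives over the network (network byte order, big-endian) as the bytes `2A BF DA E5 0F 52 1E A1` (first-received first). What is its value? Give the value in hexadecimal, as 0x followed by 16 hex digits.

Big-endian stores the most-significant byte at the lowest address.
The bytes are already most-significant first: 0x2ABFDAE50F521EA1.

0x2ABFDAE50F521EA1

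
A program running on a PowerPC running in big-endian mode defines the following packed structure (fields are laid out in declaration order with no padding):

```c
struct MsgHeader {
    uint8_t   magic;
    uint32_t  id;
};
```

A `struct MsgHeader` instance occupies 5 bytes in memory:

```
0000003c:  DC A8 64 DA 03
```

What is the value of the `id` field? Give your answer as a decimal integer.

`id` follows `magic` (1 byte), so it starts at byte offset 1 and occupies 4 bytes.
Bytes at offsets 1..4: A8 64 DA 03.
In big-endian order the high byte comes first in memory.
The bytes are already most-significant first: 0xA864DA03.
0xA864DA03 = 2825181699.

2825181699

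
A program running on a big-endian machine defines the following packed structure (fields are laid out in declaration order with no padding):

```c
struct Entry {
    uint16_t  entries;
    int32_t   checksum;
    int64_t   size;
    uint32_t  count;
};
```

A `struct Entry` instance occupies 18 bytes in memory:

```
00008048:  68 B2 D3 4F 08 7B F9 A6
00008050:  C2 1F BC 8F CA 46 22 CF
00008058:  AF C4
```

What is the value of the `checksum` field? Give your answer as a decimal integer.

-749795205

`checksum` follows `entries` (2 bytes), so it starts at byte offset 2 and occupies 4 bytes.
Bytes at offsets 2..5: D3 4F 08 7B.
In big-endian order the high byte comes first in memory.
The bytes are already most-significant first: 0xD34F087B.
Top bit is set, so as a signed 32-bit value this is 0xD34F087B − 2^32 = -749795205.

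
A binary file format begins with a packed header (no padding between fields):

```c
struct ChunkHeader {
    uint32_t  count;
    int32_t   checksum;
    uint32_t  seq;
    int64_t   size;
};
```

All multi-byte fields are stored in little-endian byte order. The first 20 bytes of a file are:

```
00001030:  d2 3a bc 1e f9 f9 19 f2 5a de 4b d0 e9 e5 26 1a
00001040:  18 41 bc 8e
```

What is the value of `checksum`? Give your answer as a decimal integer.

`checksum` follows `count` (4 bytes), so it starts at byte offset 4 and occupies 4 bytes.
Bytes at offsets 4..7: F9 F9 19 F2.
In little-endian order the low byte comes first in memory.
Reassemble most-significant byte first: F2 19 F9 F9 → 0xF219F9F9.
Top bit is set, so as a signed 32-bit value this is 0xF219F9F9 − 2^32 = -233178631.

-233178631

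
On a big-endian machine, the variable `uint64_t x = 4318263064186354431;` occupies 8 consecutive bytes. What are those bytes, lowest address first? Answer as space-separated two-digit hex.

4318263064186354431 in hexadecimal, padded to 64 bits, is 0x3BED8D60B3847AFF.
Split into bytes (most-significant first): 3B ED 8D 60 B3 84 7A FF.
Big-endian stores the most-significant byte at the lowest address.
So the memory order matches the most-significant-first order: 3B ED 8D 60 B3 84 7A FF.

3B ED 8D 60 B3 84 7A FF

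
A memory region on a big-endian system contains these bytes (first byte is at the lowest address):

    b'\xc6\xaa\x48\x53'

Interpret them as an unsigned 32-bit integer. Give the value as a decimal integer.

Big-endian stores the most-significant byte at the lowest address.
The bytes are already most-significant first: 0xC6AA4853.
0xC6AA4853 = 3333048403.

3333048403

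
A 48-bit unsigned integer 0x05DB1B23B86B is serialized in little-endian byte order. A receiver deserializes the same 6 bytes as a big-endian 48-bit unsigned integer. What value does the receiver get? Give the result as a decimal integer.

118438607182597

Stored little-endian, the bytes at ascending addresses are 6B B8 23 1B DB 05.
Read back as big-endian, the last byte is least significant, giving 0x6BB8231BDB05.
0x6BB8231BDB05 = 118438607182597.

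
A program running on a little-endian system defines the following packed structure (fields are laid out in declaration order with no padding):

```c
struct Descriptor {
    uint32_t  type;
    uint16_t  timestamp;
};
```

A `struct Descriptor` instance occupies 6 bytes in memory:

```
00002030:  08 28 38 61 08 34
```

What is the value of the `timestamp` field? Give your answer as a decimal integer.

`timestamp` follows `type` (4 bytes), so it starts at byte offset 4 and occupies 2 bytes.
Bytes at offsets 4..5: 08 34.
In little-endian order the low byte comes first in memory.
Reassemble most-significant byte first: 34 08 → 0x3408.
0x3408 = 13320.

13320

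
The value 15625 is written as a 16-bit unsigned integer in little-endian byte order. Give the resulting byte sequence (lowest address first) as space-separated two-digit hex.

15625 in hexadecimal, padded to 16 bits, is 0x3D09.
Split into bytes (most-significant first): 3D 09.
Little-endian stores the least-significant byte at the lowest address.
So at ascending addresses the bytes are 09 3D.

09 3D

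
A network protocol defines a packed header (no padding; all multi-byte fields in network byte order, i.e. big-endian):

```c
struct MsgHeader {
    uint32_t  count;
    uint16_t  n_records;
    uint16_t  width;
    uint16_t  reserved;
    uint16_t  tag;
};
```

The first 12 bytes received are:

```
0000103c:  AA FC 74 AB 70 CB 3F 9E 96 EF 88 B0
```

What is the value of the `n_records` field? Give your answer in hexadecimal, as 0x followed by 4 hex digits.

`n_records` follows `count` (4 bytes), so it starts at byte offset 4 and occupies 2 bytes.
Bytes at offsets 4..5: 70 CB.
Big-endian: lowest address holds the most-significant byte.
The bytes are already most-significant first: 0x70CB.

0x70CB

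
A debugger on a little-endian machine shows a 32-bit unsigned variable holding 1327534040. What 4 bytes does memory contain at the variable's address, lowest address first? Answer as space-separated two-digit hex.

D8 8F 20 4F

1327534040 in hexadecimal, padded to 32 bits, is 0x4F208FD8.
Split into bytes (most-significant first): 4F 20 8F D8.
In little-endian order the low byte comes first in memory.
So at ascending addresses the bytes are D8 8F 20 4F.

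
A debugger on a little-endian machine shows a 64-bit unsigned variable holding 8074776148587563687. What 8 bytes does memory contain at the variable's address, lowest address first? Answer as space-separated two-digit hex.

8074776148587563687 in hexadecimal, padded to 64 bits, is 0x700F5E20095BCAA7.
Split into bytes (most-significant first): 70 0F 5E 20 09 5B CA A7.
Little-endian: lowest address holds the least-significant byte.
So at ascending addresses the bytes are A7 CA 5B 09 20 5E 0F 70.

A7 CA 5B 09 20 5E 0F 70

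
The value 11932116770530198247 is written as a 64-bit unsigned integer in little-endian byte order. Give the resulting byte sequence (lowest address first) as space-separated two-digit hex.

E7 02 EF D5 FB 64 97 A5

11932116770530198247 in hexadecimal, padded to 64 bits, is 0xA59764FBD5EF02E7.
Split into bytes (most-significant first): A5 97 64 FB D5 EF 02 E7.
Little-endian: lowest address holds the least-significant byte.
So at ascending addresses the bytes are E7 02 EF D5 FB 64 97 A5.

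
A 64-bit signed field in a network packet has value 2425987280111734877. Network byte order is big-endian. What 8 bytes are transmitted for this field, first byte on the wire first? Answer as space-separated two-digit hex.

21 AA D6 93 EC AD 10 5D

2425987280111734877 in hexadecimal, padded to 64 bits, is 0x21AAD693ECAD105D.
Split into bytes (most-significant first): 21 AA D6 93 EC AD 10 5D.
Big-endian stores the most-significant byte at the lowest address.
So the memory order matches the most-significant-first order: 21 AA D6 93 EC AD 10 5D.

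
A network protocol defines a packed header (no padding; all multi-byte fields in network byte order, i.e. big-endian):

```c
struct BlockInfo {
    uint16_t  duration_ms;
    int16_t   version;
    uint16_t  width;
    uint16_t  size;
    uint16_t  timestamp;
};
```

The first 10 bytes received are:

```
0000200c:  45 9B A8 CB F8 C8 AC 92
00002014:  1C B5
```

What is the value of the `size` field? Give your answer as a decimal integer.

`size` follows `duration_ms` (2 B), `version` (2 B), `width` (2 B), so it starts at offset 2 + 2 + 2 = 6 and occupies 2 bytes.
Bytes at offsets 6..7: AC 92.
In big-endian order the high byte comes first in memory.
The bytes are already most-significant first: 0xAC92.
0xAC92 = 44178.

44178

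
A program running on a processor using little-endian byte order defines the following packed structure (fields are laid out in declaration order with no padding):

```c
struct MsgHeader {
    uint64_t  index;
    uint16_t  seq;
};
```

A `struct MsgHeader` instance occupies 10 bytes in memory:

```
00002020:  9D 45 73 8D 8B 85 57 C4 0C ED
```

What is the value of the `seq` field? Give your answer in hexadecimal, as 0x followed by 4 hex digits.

0xED0C

`seq` follows `index` (8 bytes), so it starts at byte offset 8 and occupies 2 bytes.
Bytes at offsets 8..9: 0C ED.
In little-endian order the low byte comes first in memory.
Reassemble most-significant byte first: ED 0C → 0xED0C.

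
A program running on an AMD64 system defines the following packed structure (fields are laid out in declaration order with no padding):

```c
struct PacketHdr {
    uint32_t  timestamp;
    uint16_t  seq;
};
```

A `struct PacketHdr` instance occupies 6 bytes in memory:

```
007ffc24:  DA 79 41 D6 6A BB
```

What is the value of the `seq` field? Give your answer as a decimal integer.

47978

`seq` follows `timestamp` (4 bytes), so it starts at byte offset 4 and occupies 2 bytes.
Bytes at offsets 4..5: 6A BB.
Little-endian stores the least-significant byte at the lowest address.
Reassemble most-significant byte first: BB 6A → 0xBB6A.
0xBB6A = 47978.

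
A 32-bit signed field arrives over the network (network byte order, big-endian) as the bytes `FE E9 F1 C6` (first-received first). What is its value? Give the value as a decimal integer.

Big-endian stores the most-significant byte at the lowest address.
The bytes are already most-significant first: 0xFEE9F1C6.
Top bit is set, so as a signed 32-bit value this is 0xFEE9F1C6 − 2^32 = -18222650.

-18222650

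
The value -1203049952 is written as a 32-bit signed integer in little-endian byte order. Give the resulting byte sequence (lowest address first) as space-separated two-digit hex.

20 EA 4A B8

Two's complement of -1203049952 in 32 bits: 1203049952 = 0x47B515E0; invert → 0xB84AEA1F; add 1 → 0xB84AEA20.
Split into bytes (most-significant first): B8 4A EA 20.
Little-endian stores the least-significant byte at the lowest address.
So at ascending addresses the bytes are 20 EA 4A B8.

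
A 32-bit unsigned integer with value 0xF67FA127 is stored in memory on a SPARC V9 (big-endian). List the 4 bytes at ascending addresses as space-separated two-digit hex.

F6 7F A1 27

Split into bytes (most-significant first): F6 7F A1 27.
Big-endian: lowest address holds the most-significant byte.
So the memory order matches the most-significant-first order: F6 7F A1 27.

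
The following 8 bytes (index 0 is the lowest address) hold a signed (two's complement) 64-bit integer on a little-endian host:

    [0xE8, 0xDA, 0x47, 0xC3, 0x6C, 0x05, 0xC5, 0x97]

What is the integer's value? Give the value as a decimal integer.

-7510590838879560984

In little-endian order the low byte comes first in memory.
Reassemble most-significant byte first: 97 C5 05 6C C3 47 DA E8 → 0x97C5056CC347DAE8.
Top bit is set, so as a signed 64-bit value this is 0x97C5056CC347DAE8 − 2^64 = -7510590838879560984.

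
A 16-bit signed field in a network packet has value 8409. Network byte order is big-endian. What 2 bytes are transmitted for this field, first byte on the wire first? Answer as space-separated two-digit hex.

20 D9

8409 in hexadecimal, padded to 16 bits, is 0x20D9.
Split into bytes (most-significant first): 20 D9.
Big-endian: lowest address holds the most-significant byte.
So the memory order matches the most-significant-first order: 20 D9.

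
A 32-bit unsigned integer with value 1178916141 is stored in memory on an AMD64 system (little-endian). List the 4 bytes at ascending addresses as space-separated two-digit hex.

2D D5 44 46

1178916141 in hexadecimal, padded to 32 bits, is 0x4644D52D.
Split into bytes (most-significant first): 46 44 D5 2D.
In little-endian order the low byte comes first in memory.
So at ascending addresses the bytes are 2D D5 44 46.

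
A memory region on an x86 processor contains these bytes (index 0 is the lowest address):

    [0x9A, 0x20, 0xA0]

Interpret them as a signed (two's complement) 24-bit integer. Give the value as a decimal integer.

-6283110

Little-endian stores the least-significant byte at the lowest address.
Reassemble most-significant byte first: A0 20 9A → 0xA0209A.
Top bit is set, so as a signed 24-bit value this is 0xA0209A − 2^24 = -6283110.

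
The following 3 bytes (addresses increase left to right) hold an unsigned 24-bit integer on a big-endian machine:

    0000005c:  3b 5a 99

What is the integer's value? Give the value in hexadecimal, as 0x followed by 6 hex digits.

In big-endian order the high byte comes first in memory.
The bytes are already most-significant first: 0x3B5A99.

0x3B5A99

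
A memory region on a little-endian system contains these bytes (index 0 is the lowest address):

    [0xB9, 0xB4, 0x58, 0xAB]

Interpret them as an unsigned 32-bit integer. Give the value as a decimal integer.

In little-endian order the low byte comes first in memory.
Reassemble most-significant byte first: AB 58 B4 B9 → 0xAB58B4B9.
0xAB58B4B9 = 2874717369.

2874717369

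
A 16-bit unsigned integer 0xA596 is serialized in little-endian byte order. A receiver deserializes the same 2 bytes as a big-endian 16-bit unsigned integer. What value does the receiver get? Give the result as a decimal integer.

38565

Stored little-endian, the bytes at ascending addresses are 96 A5.
Read back as big-endian, the last byte is least significant, giving 0x96A5.
0x96A5 = 38565.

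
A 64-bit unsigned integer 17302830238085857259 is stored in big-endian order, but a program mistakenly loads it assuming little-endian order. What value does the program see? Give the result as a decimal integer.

16987575996678938864

17302830238085857259 in 64-bit hexadecimal is 0xF020006D5DFEBFEB.
Stored big-endian, the bytes at ascending addresses are F0 20 00 6D 5D FE BF EB.
Read back as little-endian, the first byte is least significant, giving 0xEBBFFE5D6D0020F0.
0xEBBFFE5D6D0020F0 = 16987575996678938864.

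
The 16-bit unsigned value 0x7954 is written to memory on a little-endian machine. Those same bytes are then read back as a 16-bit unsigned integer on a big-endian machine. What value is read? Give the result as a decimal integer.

21625

Stored little-endian, the bytes at ascending addresses are 54 79.
Read back as big-endian, the last byte is least significant, giving 0x5479.
0x5479 = 21625.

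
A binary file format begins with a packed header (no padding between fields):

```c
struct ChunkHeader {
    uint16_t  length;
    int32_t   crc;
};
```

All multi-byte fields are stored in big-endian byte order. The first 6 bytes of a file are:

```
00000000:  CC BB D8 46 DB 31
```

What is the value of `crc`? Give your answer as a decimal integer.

-666445007

`crc` follows `length` (2 bytes), so it starts at byte offset 2 and occupies 4 bytes.
Bytes at offsets 2..5: D8 46 DB 31.
Big-endian stores the most-significant byte at the lowest address.
The bytes are already most-significant first: 0xD846DB31.
Top bit is set, so as a signed 32-bit value this is 0xD846DB31 − 2^32 = -666445007.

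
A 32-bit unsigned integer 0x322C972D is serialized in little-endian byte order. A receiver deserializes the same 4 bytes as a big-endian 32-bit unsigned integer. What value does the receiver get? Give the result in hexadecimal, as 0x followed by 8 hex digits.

Stored little-endian, the bytes at ascending addresses are 2D 97 2C 32.
Read back as big-endian, the last byte is least significant, giving 0x2D972C32.

0x2D972C32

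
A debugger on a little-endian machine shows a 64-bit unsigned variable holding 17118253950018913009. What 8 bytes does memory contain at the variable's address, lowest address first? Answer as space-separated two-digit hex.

F1 02 CE 69 45 41 90 ED

17118253950018913009 in hexadecimal, padded to 64 bits, is 0xED90414569CE02F1.
Split into bytes (most-significant first): ED 90 41 45 69 CE 02 F1.
Little-endian: lowest address holds the least-significant byte.
So at ascending addresses the bytes are F1 02 CE 69 45 41 90 ED.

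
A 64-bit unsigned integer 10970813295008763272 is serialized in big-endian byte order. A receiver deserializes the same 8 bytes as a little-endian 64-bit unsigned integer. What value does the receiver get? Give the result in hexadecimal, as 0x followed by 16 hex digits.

10970813295008763272 in 64-bit hexadecimal is 0x98402890E2214D88.
Stored big-endian, the bytes at ascending addresses are 98 40 28 90 E2 21 4D 88.
Read back as little-endian, the first byte is least significant, giving 0x884D21E290284098.

0x884D21E290284098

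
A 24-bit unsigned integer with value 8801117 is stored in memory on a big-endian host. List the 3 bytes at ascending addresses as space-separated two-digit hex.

8801117 in hexadecimal, padded to 24 bits, is 0x864B5D.
Split into bytes (most-significant first): 86 4B 5D.
Big-endian: lowest address holds the most-significant byte.
So the memory order matches the most-significant-first order: 86 4B 5D.

86 4B 5D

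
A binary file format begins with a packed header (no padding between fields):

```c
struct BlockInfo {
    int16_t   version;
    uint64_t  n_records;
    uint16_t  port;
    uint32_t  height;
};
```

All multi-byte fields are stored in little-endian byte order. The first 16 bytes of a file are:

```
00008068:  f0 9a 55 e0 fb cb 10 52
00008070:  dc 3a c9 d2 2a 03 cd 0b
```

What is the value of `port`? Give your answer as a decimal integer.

53961

`port` follows `version` (2 B), `n_records` (8 B), so it starts at offset 2 + 8 = 10 and occupies 2 bytes.
Bytes at offsets 10..11: C9 D2.
In little-endian order the low byte comes first in memory.
Reassemble most-significant byte first: D2 C9 → 0xD2C9.
0xD2C9 = 53961.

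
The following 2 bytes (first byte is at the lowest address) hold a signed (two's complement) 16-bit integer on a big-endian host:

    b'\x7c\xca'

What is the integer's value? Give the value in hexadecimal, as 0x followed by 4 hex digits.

0x7CCA

Big-endian: lowest address holds the most-significant byte.
The bytes are already most-significant first: 0x7CCA.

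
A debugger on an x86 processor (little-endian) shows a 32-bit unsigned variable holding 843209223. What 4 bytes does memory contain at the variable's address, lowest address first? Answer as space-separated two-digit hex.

843209223 in hexadecimal, padded to 32 bits, is 0x32425A07.
Split into bytes (most-significant first): 32 42 5A 07.
Little-endian stores the least-significant byte at the lowest address.
So at ascending addresses the bytes are 07 5A 42 32.

07 5A 42 32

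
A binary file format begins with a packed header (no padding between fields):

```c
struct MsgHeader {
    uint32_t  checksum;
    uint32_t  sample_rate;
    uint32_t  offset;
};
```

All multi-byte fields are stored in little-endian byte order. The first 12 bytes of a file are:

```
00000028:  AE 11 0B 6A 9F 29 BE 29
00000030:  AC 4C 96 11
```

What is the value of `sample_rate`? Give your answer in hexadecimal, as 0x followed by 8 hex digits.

0x29BE299F

`sample_rate` follows `checksum` (4 bytes), so it starts at byte offset 4 and occupies 4 bytes.
Bytes at offsets 4..7: 9F 29 BE 29.
In little-endian order the low byte comes first in memory.
Reassemble most-significant byte first: 29 BE 29 9F → 0x29BE299F.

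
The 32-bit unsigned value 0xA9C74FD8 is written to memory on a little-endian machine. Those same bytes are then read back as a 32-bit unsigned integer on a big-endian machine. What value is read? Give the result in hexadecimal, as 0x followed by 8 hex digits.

0xD84FC7A9

Stored little-endian, the bytes at ascending addresses are D8 4F C7 A9.
Read back as big-endian, the last byte is least significant, giving 0xD84FC7A9.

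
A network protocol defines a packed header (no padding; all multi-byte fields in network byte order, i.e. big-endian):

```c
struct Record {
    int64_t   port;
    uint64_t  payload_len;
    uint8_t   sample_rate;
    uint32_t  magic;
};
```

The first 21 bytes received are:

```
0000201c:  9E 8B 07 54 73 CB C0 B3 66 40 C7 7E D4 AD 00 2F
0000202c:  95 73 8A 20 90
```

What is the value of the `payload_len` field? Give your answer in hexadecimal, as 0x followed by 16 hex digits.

`payload_len` follows `port` (8 bytes), so it starts at byte offset 8 and occupies 8 bytes.
Bytes at offsets 8..15: 66 40 C7 7E D4 AD 00 2F.
Big-endian: lowest address holds the most-significant byte.
The bytes are already most-significant first: 0x6640C77ED4AD002F.

0x6640C77ED4AD002F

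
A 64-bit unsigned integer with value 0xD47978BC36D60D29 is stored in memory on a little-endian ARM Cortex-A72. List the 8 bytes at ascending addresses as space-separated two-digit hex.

Split into bytes (most-significant first): D4 79 78 BC 36 D6 0D 29.
Little-endian: lowest address holds the least-significant byte.
So at ascending addresses the bytes are 29 0D D6 36 BC 78 79 D4.

29 0D D6 36 BC 78 79 D4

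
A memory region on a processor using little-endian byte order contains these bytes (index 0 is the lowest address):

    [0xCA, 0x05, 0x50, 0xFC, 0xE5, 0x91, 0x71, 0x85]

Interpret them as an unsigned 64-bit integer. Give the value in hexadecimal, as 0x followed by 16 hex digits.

0x857191E5FC5005CA

Little-endian stores the least-significant byte at the lowest address.
Reassemble most-significant byte first: 85 71 91 E5 FC 50 05 CA → 0x857191E5FC5005CA.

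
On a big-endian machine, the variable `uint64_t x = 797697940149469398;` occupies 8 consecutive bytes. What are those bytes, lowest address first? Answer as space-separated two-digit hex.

0B 11 FE 0C D8 AB 80 D6

797697940149469398 in hexadecimal, padded to 64 bits, is 0x0B11FE0CD8AB80D6.
Split into bytes (most-significant first): 0B 11 FE 0C D8 AB 80 D6.
Big-endian: lowest address holds the most-significant byte.
So the memory order matches the most-significant-first order: 0B 11 FE 0C D8 AB 80 D6.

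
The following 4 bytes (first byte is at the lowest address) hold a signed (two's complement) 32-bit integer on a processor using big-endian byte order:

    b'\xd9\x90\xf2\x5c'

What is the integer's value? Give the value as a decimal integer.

-644812196

Big-endian stores the most-significant byte at the lowest address.
The bytes are already most-significant first: 0xD990F25C.
Top bit is set, so as a signed 32-bit value this is 0xD990F25C − 2^32 = -644812196.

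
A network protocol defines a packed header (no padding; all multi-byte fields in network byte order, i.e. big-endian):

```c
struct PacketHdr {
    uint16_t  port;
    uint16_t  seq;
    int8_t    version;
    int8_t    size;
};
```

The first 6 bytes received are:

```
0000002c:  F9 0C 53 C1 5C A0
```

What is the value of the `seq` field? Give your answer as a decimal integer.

21441

`seq` follows `port` (2 bytes), so it starts at byte offset 2 and occupies 2 bytes.
Bytes at offsets 2..3: 53 C1.
In big-endian order the high byte comes first in memory.
The bytes are already most-significant first: 0x53C1.
0x53C1 = 21441.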